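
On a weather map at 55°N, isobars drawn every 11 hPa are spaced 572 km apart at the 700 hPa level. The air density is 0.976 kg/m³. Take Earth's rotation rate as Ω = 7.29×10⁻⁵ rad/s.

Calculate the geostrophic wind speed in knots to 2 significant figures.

32 knots

Coriolis parameter at 55°N:
f = 2Ω sin φ = 2 × 7.29×10⁻⁵ × sin 55° = 1.19×10⁻⁴ s⁻¹
Pressure gradient: |∂P/∂n| = 1100 Pa / 572000 m = 1.92×10⁻³ Pa/m
Geostrophic balance (pressure-gradient force = Coriolis force):
V_g = (1/(fρ)) |∂P/∂n| = 1.92×10⁻³ / (1.19×10⁻⁴ × 0.976) = 16.5 m/s
Converting: 16.5 m/s × 1.944 = 32 knots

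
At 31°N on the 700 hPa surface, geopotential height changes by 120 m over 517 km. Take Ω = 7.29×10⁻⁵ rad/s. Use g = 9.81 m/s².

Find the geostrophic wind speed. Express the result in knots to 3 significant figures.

Coriolis parameter at 31°N:
f = 2Ω sin φ = 2 × 7.29×10⁻⁵ × sin 31° = 7.51×10⁻⁵ s⁻¹
Height gradient: |∂Z/∂n| = 120 m / 517000 m = 2.32×10⁻⁴
On a pressure surface, geostrophic balance gives V_g = (g/f)|∂Z/∂n|:
V_g = 9.81 × 2.32×10⁻⁴ / 7.51×10⁻⁵ = 30.3 m/s
Converting: 30.3 m/s × 1.944 = 58.9 knots

58.9 knots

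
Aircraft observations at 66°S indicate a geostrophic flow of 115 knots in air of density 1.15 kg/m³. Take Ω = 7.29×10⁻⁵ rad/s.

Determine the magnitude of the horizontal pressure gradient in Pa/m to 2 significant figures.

Coriolis parameter at 66°S:
f = 2Ω sin φ = 2 × 7.29×10⁻⁵ × sin 66° = 1.33×10⁻⁴ s⁻¹
Wind speed in SI: 115 knots = 59.2 m/s
Geostrophic balance rearranged: |∂P/∂n| = f ρ V_g
|∂P/∂n| = 1.33×10⁻⁴ × 1.15 × 59.2 = 9.06×10⁻³ Pa/m

9.1×10⁻³ Pa/m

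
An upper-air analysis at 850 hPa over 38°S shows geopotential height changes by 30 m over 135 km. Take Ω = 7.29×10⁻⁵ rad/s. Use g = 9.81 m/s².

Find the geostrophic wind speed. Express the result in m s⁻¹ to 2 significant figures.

24 m s⁻¹

Coriolis parameter at 38°S:
f = 2Ω sin φ = 2 × 7.29×10⁻⁵ × sin 38° = 8.98×10⁻⁵ s⁻¹
Height gradient: |∂Z/∂n| = 30 m / 135000 m = 2.22×10⁻⁴
On a pressure surface, geostrophic balance gives V_g = (g/f)|∂Z/∂n|:
V_g = 9.81 × 2.22×10⁻⁴ / 8.98×10⁻⁵ = 24.3 m/s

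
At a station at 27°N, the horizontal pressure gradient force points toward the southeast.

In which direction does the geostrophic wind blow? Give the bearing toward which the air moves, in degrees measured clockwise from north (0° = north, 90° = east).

The pressure-gradient force points toward the southeast (bearing 135°).
Geostrophic balance: in the Northern Hemisphere the Coriolis force deflects motion to the right, so the geostrophic wind blows 90° to the right of the pressure-gradient force (low pressure on the left).
Rotating 135° by 90° clockwise gives 225° — the wind blows toward the southwest.

225°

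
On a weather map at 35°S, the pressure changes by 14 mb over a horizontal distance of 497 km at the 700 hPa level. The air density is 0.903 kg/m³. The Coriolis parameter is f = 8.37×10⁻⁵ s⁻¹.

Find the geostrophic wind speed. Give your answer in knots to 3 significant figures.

72.4 knots

Pressure gradient: |∂P/∂n| = 1400 Pa / 497000 m = 2.82×10⁻³ Pa/m
Geostrophic balance (pressure-gradient force = Coriolis force):
V_g = (1/(fρ)) |∂P/∂n| = 2.82×10⁻³ / (8.37×10⁻⁵ × 0.903) = 37.3 m/s
Converting: 37.3 m/s × 1.944 = 72.4 knots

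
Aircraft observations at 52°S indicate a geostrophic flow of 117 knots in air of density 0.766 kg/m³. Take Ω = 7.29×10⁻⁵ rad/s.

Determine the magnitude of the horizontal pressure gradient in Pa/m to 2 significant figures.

Coriolis parameter at 52°S:
f = 2Ω sin φ = 2 × 7.29×10⁻⁵ × sin 52° = 1.15×10⁻⁴ s⁻¹
Wind speed in SI: 117 knots = 60.2 m/s
Geostrophic balance rearranged: |∂P/∂n| = f ρ V_g
|∂P/∂n| = 1.15×10⁻⁴ × 0.766 × 60.2 = 5.30×10⁻³ Pa/m

5.3×10⁻³ Pa/m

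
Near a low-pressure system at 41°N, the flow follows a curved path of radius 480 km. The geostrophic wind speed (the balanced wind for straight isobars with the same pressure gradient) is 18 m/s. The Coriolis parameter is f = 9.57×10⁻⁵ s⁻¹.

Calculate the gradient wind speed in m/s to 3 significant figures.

13.8 m/s

Around a low, centrifugal force acts outward with Coriolis, so pressure-gradient force balances both:
(1/ρ)|∂P/∂n| = fV + V²/R  →  V² + fR·V − fR·V_g = 0
With fR = 9.57×10⁻⁵ × 480×10³ m = 45.9 m/s:
V = [−fR + √((fR)² + 4 fR V_g)]/2 = [−45.9 + √(45.9² + 4×45.9×18)]/2 = 13.8 m/s
Subgeostrophic (V < V_g = 18 m/s), as expected around a low.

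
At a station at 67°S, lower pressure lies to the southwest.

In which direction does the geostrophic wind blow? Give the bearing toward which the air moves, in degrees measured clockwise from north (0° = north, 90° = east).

135°

The pressure-gradient force points toward the southwest (bearing 225°).
Geostrophic balance: in the Southern Hemisphere the Coriolis force deflects motion to the left, so the geostrophic wind blows 90° to the left of the pressure-gradient force (low pressure on the right).
Rotating 225° by 90° counterclockwise gives 135° — the wind blows toward the southeast.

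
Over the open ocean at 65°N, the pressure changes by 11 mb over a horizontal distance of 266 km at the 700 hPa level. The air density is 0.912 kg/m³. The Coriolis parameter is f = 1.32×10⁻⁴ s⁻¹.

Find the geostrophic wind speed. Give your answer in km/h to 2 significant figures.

Pressure gradient: |∂P/∂n| = 1100 Pa / 266000 m = 4.14×10⁻³ Pa/m
Geostrophic balance (pressure-gradient force = Coriolis force):
V_g = (1/(fρ)) |∂P/∂n| = 4.14×10⁻³ / (1.32×10⁻⁴ × 0.912) = 34.4 m/s
Converting: 34.4 m/s × 3.6 = 120 km/h

120 km/h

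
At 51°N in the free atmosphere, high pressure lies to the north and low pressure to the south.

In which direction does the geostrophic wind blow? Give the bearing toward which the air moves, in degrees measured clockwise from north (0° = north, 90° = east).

The pressure-gradient force points toward the south (bearing 180°).
Geostrophic balance: in the Northern Hemisphere the Coriolis force deflects motion to the right, so the geostrophic wind blows 90° to the right of the pressure-gradient force (low pressure on the left).
Rotating 180° by 90° clockwise gives 270° — the wind blows toward the west.

270°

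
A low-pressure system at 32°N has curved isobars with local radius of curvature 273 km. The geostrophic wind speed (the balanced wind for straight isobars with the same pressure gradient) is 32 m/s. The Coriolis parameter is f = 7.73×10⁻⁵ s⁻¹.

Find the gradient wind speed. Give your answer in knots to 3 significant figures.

Around a low, centrifugal force acts outward with Coriolis, so pressure-gradient force balances both:
(1/ρ)|∂P/∂n| = fV + V²/R  →  V² + fR·V − fR·V_g = 0
With fR = 7.73×10⁻⁵ × 273×10³ m = 21.1 m/s:
V = [−fR + √((fR)² + 4 fR V_g)]/2 = [−21.1 + √(21.1² + 4×21.1×32)]/2 = 17.5 m/s
Subgeostrophic (V < V_g = 32 m/s), as expected around a low.
Converting: 17.5 m/s × 1.944 = 34.0 knots

34.0 knots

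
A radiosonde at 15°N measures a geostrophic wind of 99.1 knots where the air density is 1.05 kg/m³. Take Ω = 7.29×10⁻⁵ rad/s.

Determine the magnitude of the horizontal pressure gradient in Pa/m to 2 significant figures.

Coriolis parameter at 15°N:
f = 2Ω sin φ = 2 × 7.29×10⁻⁵ × sin 15° = 3.77×10⁻⁵ s⁻¹
Wind speed in SI: 99.1 knots = 51.0 m/s
Geostrophic balance rearranged: |∂P/∂n| = f ρ V_g
|∂P/∂n| = 3.77×10⁻⁵ × 1.05 × 51.0 = 2.02×10⁻³ Pa/m

2.0×10⁻³ Pa/m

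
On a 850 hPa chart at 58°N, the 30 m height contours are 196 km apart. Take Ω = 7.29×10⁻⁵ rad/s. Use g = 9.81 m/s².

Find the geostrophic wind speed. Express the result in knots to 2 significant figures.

24 knots

Coriolis parameter at 58°N:
f = 2Ω sin φ = 2 × 7.29×10⁻⁵ × sin 58° = 1.24×10⁻⁴ s⁻¹
Height gradient: |∂Z/∂n| = 30 m / 196000 m = 1.53×10⁻⁴
On a pressure surface, geostrophic balance gives V_g = (g/f)|∂Z/∂n|:
V_g = 9.81 × 1.53×10⁻⁴ / 1.24×10⁻⁴ = 12.1 m/s
Converting: 12.1 m/s × 1.944 = 24 knots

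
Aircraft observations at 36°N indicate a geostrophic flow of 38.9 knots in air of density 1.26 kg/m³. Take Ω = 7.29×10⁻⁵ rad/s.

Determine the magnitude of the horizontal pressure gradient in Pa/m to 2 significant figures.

Coriolis parameter at 36°N:
f = 2Ω sin φ = 2 × 7.29×10⁻⁵ × sin 36° = 8.57×10⁻⁵ s⁻¹
Wind speed in SI: 38.9 knots = 20.0 m/s
Geostrophic balance rearranged: |∂P/∂n| = f ρ V_g
|∂P/∂n| = 8.57×10⁻⁵ × 1.26 × 20.0 = 2.16×10⁻³ Pa/m

2.2×10⁻³ Pa/m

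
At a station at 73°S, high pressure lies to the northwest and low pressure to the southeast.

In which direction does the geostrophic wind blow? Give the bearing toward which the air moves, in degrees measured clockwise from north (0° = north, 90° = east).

045°

The pressure-gradient force points toward the southeast (bearing 135°).
Geostrophic balance: in the Southern Hemisphere the Coriolis force deflects motion to the left, so the geostrophic wind blows 90° to the left of the pressure-gradient force (low pressure on the right).
Rotating 135° by 90° counterclockwise gives 045° — the wind blows toward the northeast.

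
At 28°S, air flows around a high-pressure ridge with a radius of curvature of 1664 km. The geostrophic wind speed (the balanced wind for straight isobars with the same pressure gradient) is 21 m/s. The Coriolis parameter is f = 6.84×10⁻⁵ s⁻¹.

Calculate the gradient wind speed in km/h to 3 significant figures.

Around a high, pressure-gradient force acts outward with centrifugal, so Coriolis balances both:
fV = (1/ρ)|∂P/∂n| + V²/R  →  V² − fR·V + fR·V_g = 0
With fR = 6.84×10⁻⁵ × 1664×10³ m = 114 m/s:
V = [fR − √((fR)² − 4 fR V_g)]/2 = [114 − √(114² − 4×114×21)]/2 = 27.8 m/s
Supergeostrophic (V > V_g = 21 m/s), as expected around a high.
Converting: 27.8 m/s × 3.6 = 100 km/h

100 km/h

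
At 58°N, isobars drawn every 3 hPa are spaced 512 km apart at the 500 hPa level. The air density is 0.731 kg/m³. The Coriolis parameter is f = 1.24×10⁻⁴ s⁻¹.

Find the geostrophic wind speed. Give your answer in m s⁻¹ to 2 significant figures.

Pressure gradient: |∂P/∂n| = 300 Pa / 512000 m = 5.86×10⁻⁴ Pa/m
Geostrophic balance (pressure-gradient force = Coriolis force):
V_g = (1/(fρ)) |∂P/∂n| = 5.86×10⁻⁴ / (1.24×10⁻⁴ × 0.731) = 6.46 m/s

6.5 m s⁻¹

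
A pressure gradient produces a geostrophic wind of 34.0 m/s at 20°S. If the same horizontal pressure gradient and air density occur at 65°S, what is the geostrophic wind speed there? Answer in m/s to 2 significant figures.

With the same pressure gradient and density, V_g ∝ 1/f ∝ 1/sin φ.
V₂ = V₁ · sin φ₁ / sin φ₂ = 34.0 × sin 20° / sin 65°
V₂ = 34.0 × 0.3420/0.9063 = 13 m/s

13 m/s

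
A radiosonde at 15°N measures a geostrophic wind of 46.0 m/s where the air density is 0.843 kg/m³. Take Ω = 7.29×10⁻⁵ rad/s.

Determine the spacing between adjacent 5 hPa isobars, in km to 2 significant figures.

340 km

Coriolis parameter at 15°N:
f = 2Ω sin φ = 2 × 7.29×10⁻⁵ × sin 15° = 3.77×10⁻⁵ s⁻¹
Geostrophic balance rearranged: |∂P/∂n| = f ρ V_g
|∂P/∂n| = 3.77×10⁻⁵ × 0.843 × 46.0 = 1.46×10⁻³ Pa/m
Isobar spacing: Δn = ΔP/|∂P/∂n| = 500 Pa / 1.46×10⁻³ Pa/m = 341689 m ≈ 340 km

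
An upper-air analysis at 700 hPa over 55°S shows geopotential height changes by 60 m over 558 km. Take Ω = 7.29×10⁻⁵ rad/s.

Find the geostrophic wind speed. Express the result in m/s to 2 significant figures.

Coriolis parameter at 55°S:
f = 2Ω sin φ = 2 × 7.29×10⁻⁵ × sin 55° = 1.19×10⁻⁴ s⁻¹
Height gradient: |∂Z/∂n| = 60 m / 558000 m = 1.08×10⁻⁴
On a pressure surface, geostrophic balance gives V_g = (g/f)|∂Z/∂n|:
V_g = 9.81 × 1.08×10⁻⁴ / 1.19×10⁻⁴ = 8.83 m/s

8.8 m/s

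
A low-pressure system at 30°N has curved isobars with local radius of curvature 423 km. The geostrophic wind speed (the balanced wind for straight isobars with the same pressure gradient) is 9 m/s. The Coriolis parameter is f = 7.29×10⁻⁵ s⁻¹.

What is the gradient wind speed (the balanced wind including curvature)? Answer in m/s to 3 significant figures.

Around a low, centrifugal force acts outward with Coriolis, so pressure-gradient force balances both:
(1/ρ)|∂P/∂n| = fV + V²/R  →  V² + fR·V − fR·V_g = 0
With fR = 7.29×10⁻⁵ × 423×10³ m = 30.8 m/s:
V = [−fR + √((fR)² + 4 fR V_g)]/2 = [−30.8 + √(30.8² + 4×30.8×9)]/2 = 7.28 m/s
Subgeostrophic (V < V_g = 9 m/s), as expected around a low.

7.28 m/s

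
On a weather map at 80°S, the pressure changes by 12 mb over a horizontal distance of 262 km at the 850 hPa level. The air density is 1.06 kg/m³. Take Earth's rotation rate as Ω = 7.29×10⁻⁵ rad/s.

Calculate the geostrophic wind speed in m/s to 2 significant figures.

Coriolis parameter at 80°S:
f = 2Ω sin φ = 2 × 7.29×10⁻⁵ × sin 80° = 1.44×10⁻⁴ s⁻¹
Pressure gradient: |∂P/∂n| = 1200 Pa / 262000 m = 4.58×10⁻³ Pa/m
Geostrophic balance (pressure-gradient force = Coriolis force):
V_g = (1/(fρ)) |∂P/∂n| = 4.58×10⁻³ / (1.44×10⁻⁴ × 1.06) = 30.1 m/s

30 m/s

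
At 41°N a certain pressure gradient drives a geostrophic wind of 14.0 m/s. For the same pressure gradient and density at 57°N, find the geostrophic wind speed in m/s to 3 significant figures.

11.0 m/s

With the same pressure gradient and density, V_g ∝ 1/f ∝ 1/sin φ.
V₂ = V₁ · sin φ₁ / sin φ₂ = 14.0 × sin 41° / sin 57°
V₂ = 14.0 × 0.6561/0.8387 = 11.0 m/s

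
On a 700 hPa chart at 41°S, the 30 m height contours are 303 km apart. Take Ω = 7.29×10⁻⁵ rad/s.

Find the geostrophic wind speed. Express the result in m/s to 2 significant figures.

10 m/s

Coriolis parameter at 41°S:
f = 2Ω sin φ = 2 × 7.29×10⁻⁵ × sin 41° = 9.57×10⁻⁵ s⁻¹
Height gradient: |∂Z/∂n| = 30 m / 303000 m = 9.90×10⁻⁵
On a pressure surface, geostrophic balance gives V_g = (g/f)|∂Z/∂n|:
V_g = 9.81 × 9.90×10⁻⁵ / 9.57×10⁻⁵ = 10.2 m/s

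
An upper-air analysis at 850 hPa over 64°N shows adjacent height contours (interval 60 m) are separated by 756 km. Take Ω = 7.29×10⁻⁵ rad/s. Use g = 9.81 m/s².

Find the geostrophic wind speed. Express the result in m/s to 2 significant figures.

5.9 m/s

Coriolis parameter at 64°N:
f = 2Ω sin φ = 2 × 7.29×10⁻⁵ × sin 64° = 1.31×10⁻⁴ s⁻¹
Height gradient: |∂Z/∂n| = 60 m / 756000 m = 7.94×10⁻⁵
On a pressure surface, geostrophic balance gives V_g = (g/f)|∂Z/∂n|:
V_g = 9.81 × 7.94×10⁻⁵ / 1.31×10⁻⁴ = 5.94 m/s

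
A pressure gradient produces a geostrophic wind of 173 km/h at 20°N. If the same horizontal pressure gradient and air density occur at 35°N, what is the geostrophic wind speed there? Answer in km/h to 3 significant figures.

With the same pressure gradient and density, V_g ∝ 1/f ∝ 1/sin φ.
V₂ = V₁ · sin φ₁ / sin φ₂ = 173 × sin 20° / sin 35°
V₂ = 173 × 0.3420/0.5736 = 103 km/h

103 km/h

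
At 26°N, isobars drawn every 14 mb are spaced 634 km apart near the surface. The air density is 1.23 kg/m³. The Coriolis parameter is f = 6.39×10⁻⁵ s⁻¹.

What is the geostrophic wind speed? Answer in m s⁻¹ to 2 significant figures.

28 m s⁻¹

Pressure gradient: |∂P/∂n| = 1400 Pa / 634000 m = 2.21×10⁻³ Pa/m
Geostrophic balance (pressure-gradient force = Coriolis force):
V_g = (1/(fρ)) |∂P/∂n| = 2.21×10⁻³ / (6.39×10⁻⁵ × 1.23) = 28.1 m/s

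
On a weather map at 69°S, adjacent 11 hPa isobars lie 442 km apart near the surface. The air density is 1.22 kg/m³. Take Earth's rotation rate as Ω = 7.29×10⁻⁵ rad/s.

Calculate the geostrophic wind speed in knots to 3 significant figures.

Coriolis parameter at 69°S:
f = 2Ω sin φ = 2 × 7.29×10⁻⁵ × sin 69° = 1.36×10⁻⁴ s⁻¹
Pressure gradient: |∂P/∂n| = 1100 Pa / 442000 m = 2.49×10⁻³ Pa/m
Geostrophic balance (pressure-gradient force = Coriolis force):
V_g = (1/(fρ)) |∂P/∂n| = 2.49×10⁻³ / (1.36×10⁻⁴ × 1.22) = 15.0 m/s
Converting: 15.0 m/s × 1.944 = 29.1 knots

29.1 knots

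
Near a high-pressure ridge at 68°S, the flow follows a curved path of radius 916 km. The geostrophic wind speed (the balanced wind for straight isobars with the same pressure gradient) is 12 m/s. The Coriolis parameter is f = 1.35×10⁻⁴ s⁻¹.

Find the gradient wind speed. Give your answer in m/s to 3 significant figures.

Around a high, pressure-gradient force acts outward with centrifugal, so Coriolis balances both:
fV = (1/ρ)|∂P/∂n| + V²/R  →  V² − fR·V + fR·V_g = 0
With fR = 1.35×10⁻⁴ × 916×10³ m = 124 m/s:
V = [fR − √((fR)² − 4 fR V_g)]/2 = [124 − √(124² − 4×124×12)]/2 = 13.5 m/s
Supergeostrophic (V > V_g = 12 m/s), as expected around a high.

13.5 m/s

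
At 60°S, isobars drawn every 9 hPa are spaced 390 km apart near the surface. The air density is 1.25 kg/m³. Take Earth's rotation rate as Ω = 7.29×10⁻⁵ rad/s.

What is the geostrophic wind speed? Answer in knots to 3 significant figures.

28.4 knots

Coriolis parameter at 60°S:
f = 2Ω sin φ = 2 × 7.29×10⁻⁵ × sin 60° = 1.26×10⁻⁴ s⁻¹
Pressure gradient: |∂P/∂n| = 900 Pa / 390000 m = 2.31×10⁻³ Pa/m
Geostrophic balance (pressure-gradient force = Coriolis force):
V_g = (1/(fρ)) |∂P/∂n| = 2.31×10⁻³ / (1.26×10⁻⁴ × 1.25) = 14.6 m/s
Converting: 14.6 m/s × 1.944 = 28.4 knots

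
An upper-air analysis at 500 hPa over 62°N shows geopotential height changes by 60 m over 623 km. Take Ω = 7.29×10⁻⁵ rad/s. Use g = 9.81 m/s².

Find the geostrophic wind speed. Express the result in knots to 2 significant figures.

Coriolis parameter at 62°N:
f = 2Ω sin φ = 2 × 7.29×10⁻⁵ × sin 62° = 1.29×10⁻⁴ s⁻¹
Height gradient: |∂Z/∂n| = 60 m / 623000 m = 9.63×10⁻⁵
On a pressure surface, geostrophic balance gives V_g = (g/f)|∂Z/∂n|:
V_g = 9.81 × 9.63×10⁻⁵ / 1.29×10⁻⁴ = 7.34 m/s
Converting: 7.34 m/s × 1.944 = 14 knots

14 knots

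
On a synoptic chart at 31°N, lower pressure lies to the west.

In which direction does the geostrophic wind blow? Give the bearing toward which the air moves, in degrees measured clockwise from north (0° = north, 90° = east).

000°

The pressure-gradient force points toward the west (bearing 270°).
Geostrophic balance: in the Northern Hemisphere the Coriolis force deflects motion to the right, so the geostrophic wind blows 90° to the right of the pressure-gradient force (low pressure on the left).
Rotating 270° by 90° clockwise gives 000° — the wind blows toward the north.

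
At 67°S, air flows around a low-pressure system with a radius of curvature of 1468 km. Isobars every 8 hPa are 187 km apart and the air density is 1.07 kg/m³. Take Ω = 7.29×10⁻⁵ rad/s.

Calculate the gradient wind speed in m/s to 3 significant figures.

Coriolis parameter at 67°S:
f = 2Ω sin φ = 2 × 7.29×10⁻⁵ × sin 67° = 1.34×10⁻⁴ s⁻¹
Pressure gradient: |∂P/∂n| = 800 Pa / 187000 m = 4.28×10⁻³ Pa/m
Geostrophic speed: V_g = |∂P/∂n|/(fρ) = 4.28×10⁻³/(1.34×10⁻⁴ × 1.07) = 29.8 m/s
Around a low, centrifugal force acts outward with Coriolis, so pressure-gradient force balances both:
(1/ρ)|∂P/∂n| = fV + V²/R  →  V² + fR·V − fR·V_g = 0
With fR = 1.34×10⁻⁴ × 1468×10³ m = 197 m/s:
V = [−fR + √((fR)² + 4 fR V_g)]/2 = [−197 + √(197² + 4×197×29.8)]/2 = 26.3 m/s
Subgeostrophic (V < V_g = 29.8 m/s), as expected around a low.

26.3 m/s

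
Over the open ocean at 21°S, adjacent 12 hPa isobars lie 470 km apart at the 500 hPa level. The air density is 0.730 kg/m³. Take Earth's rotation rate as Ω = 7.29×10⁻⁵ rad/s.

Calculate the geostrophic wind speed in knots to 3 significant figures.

Coriolis parameter at 21°S:
f = 2Ω sin φ = 2 × 7.29×10⁻⁵ × sin 21° = 5.23×10⁻⁵ s⁻¹
Pressure gradient: |∂P/∂n| = 1200 Pa / 470000 m = 2.55×10⁻³ Pa/m
Geostrophic balance (pressure-gradient force = Coriolis force):
V_g = (1/(fρ)) |∂P/∂n| = 2.55×10⁻³ / (5.23×10⁻⁵ × 0.730) = 66.9 m/s
Converting: 66.9 m/s × 1.944 = 130 knots

130 knots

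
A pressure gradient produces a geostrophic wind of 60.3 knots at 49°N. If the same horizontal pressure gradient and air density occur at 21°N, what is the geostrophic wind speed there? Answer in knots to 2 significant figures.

With the same pressure gradient and density, V_g ∝ 1/f ∝ 1/sin φ.
V₂ = V₁ · sin φ₁ / sin φ₂ = 60.3 × sin 49° / sin 21°
V₂ = 60.3 × 0.7547/0.3584 = 130 knots

130 knots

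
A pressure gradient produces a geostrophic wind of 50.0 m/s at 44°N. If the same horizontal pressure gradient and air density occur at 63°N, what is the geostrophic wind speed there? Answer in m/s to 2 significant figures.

39 m/s

With the same pressure gradient and density, V_g ∝ 1/f ∝ 1/sin φ.
V₂ = V₁ · sin φ₁ / sin φ₂ = 50.0 × sin 44° / sin 63°
V₂ = 50.0 × 0.6947/0.8910 = 39 m/s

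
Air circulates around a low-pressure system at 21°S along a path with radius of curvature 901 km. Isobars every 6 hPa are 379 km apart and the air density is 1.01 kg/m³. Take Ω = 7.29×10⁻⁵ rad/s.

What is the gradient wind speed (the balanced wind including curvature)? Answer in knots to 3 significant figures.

40.4 knots

Coriolis parameter at 21°S:
f = 2Ω sin φ = 2 × 7.29×10⁻⁵ × sin 21° = 5.23×10⁻⁵ s⁻¹
Pressure gradient: |∂P/∂n| = 600 Pa / 379000 m = 1.58×10⁻³ Pa/m
Geostrophic speed: V_g = |∂P/∂n|/(fρ) = 1.58×10⁻³/(5.23×10⁻⁵ × 1.01) = 30.0 m/s
Around a low, centrifugal force acts outward with Coriolis, so pressure-gradient force balances both:
(1/ρ)|∂P/∂n| = fV + V²/R  →  V² + fR·V − fR·V_g = 0
With fR = 5.23×10⁻⁵ × 901×10³ m = 47.1 m/s:
V = [−fR + √((fR)² + 4 fR V_g)]/2 = [−47.1 + √(47.1² + 4×47.1×30)]/2 = 20.8 m/s
Subgeostrophic (V < V_g = 30 m/s), as expected around a low.
Converting: 20.8 m/s × 1.944 = 40.4 knots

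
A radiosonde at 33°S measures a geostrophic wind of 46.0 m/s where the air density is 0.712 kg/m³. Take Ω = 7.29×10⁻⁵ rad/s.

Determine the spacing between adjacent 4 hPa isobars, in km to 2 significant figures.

150 km

Coriolis parameter at 33°S:
f = 2Ω sin φ = 2 × 7.29×10⁻⁵ × sin 33° = 7.94×10⁻⁵ s⁻¹
Geostrophic balance rearranged: |∂P/∂n| = f ρ V_g
|∂P/∂n| = 7.94×10⁻⁵ × 0.712 × 46.0 = 2.60×10⁻³ Pa/m
Isobar spacing: Δn = ΔP/|∂P/∂n| = 400 Pa / 2.60×10⁻³ Pa/m = 153800 m ≈ 150 km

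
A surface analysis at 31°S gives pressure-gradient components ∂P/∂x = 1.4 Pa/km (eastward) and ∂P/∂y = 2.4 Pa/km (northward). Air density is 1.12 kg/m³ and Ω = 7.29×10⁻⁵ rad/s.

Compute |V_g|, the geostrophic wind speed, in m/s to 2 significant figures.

33 m/s

Coriolis parameter at 31°S:
f = 2Ω sin φ = 2 × 7.29×10⁻⁵ × sin 31° = 7.51×10⁻⁵ s⁻¹
In the Southern Hemisphere f is negative: f = −7.51×10⁻⁵ s⁻¹.
Component geostrophic relations (x east, y north):
u_g = −(1/(fρ)) ∂P/∂y,  v_g = (1/(fρ)) ∂P/∂x
u_g = −(2.4×10⁻³)/(−7.51×10⁻⁵ × 1.12) = 28.5 m/s;  v_g = (1.4×10⁻³)/(−7.51×10⁻⁵ × 1.12) = −16.6 m/s
|V_g| = √(u_g² + v_g²) = 33.0 m/s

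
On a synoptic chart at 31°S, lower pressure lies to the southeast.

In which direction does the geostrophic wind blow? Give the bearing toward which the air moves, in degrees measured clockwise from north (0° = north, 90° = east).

The pressure-gradient force points toward the southeast (bearing 135°).
Geostrophic balance: in the Southern Hemisphere the Coriolis force deflects motion to the left, so the geostrophic wind blows 90° to the left of the pressure-gradient force (low pressure on the right).
Rotating 135° by 90° counterclockwise gives 045° — the wind blows toward the northeast.

045°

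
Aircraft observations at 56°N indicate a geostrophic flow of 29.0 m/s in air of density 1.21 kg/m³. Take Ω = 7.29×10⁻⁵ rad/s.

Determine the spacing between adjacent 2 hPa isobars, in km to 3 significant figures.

47.2 km

Coriolis parameter at 56°N:
f = 2Ω sin φ = 2 × 7.29×10⁻⁵ × sin 56° = 1.21×10⁻⁴ s⁻¹
Geostrophic balance rearranged: |∂P/∂n| = f ρ V_g
|∂P/∂n| = 1.21×10⁻⁴ × 1.21 × 29.0 = 4.24×10⁻³ Pa/m
Isobar spacing: Δn = ΔP/|∂P/∂n| = 200 Pa / 4.24×10⁻³ Pa/m = 47154 m ≈ 47.2 km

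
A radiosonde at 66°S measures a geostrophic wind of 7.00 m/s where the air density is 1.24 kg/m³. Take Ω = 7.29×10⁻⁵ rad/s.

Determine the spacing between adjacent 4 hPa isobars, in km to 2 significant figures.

Coriolis parameter at 66°S:
f = 2Ω sin φ = 2 × 7.29×10⁻⁵ × sin 66° = 1.33×10⁻⁴ s⁻¹
Geostrophic balance rearranged: |∂P/∂n| = f ρ V_g
|∂P/∂n| = 1.33×10⁻⁴ × 1.24 × 7.00 = 1.16×10⁻³ Pa/m
Isobar spacing: Δn = ΔP/|∂P/∂n| = 400 Pa / 1.16×10⁻³ Pa/m = 345981 m ≈ 350 km

350 km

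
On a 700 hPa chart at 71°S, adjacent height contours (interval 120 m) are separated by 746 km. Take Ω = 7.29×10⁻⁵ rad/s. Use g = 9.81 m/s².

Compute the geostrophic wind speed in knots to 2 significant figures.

Coriolis parameter at 71°S:
f = 2Ω sin φ = 2 × 7.29×10⁻⁵ × sin 71° = 1.38×10⁻⁴ s⁻¹
Height gradient: |∂Z/∂n| = 120 m / 746000 m = 1.61×10⁻⁴
On a pressure surface, geostrophic balance gives V_g = (g/f)|∂Z/∂n|:
V_g = 9.81 × 1.61×10⁻⁴ / 1.38×10⁻⁴ = 11.4 m/s
Converting: 11.4 m/s × 1.944 = 22 knots

22 knots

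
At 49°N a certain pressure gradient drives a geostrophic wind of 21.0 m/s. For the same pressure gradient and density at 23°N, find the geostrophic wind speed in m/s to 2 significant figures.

41 m/s

With the same pressure gradient and density, V_g ∝ 1/f ∝ 1/sin φ.
V₂ = V₁ · sin φ₁ / sin φ₂ = 21.0 × sin 49° / sin 23°
V₂ = 21.0 × 0.7547/0.3907 = 41 m/s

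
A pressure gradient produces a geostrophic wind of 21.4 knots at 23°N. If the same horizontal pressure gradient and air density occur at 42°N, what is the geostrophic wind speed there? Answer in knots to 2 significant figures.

With the same pressure gradient and density, V_g ∝ 1/f ∝ 1/sin φ.
V₂ = V₁ · sin φ₁ / sin φ₂ = 21.4 × sin 23° / sin 42°
V₂ = 21.4 × 0.3907/0.6691 = 12 knots

12 knots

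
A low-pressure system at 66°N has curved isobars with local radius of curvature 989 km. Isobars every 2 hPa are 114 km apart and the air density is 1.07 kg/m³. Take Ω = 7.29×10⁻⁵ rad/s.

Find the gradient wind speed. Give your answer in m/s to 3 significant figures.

Coriolis parameter at 66°N:
f = 2Ω sin φ = 2 × 7.29×10⁻⁵ × sin 66° = 1.33×10⁻⁴ s⁻¹
Pressure gradient: |∂P/∂n| = 200 Pa / 114000 m = 1.75×10⁻³ Pa/m
Geostrophic speed: V_g = |∂P/∂n|/(fρ) = 1.75×10⁻³/(1.33×10⁻⁴ × 1.07) = 12.3 m/s
Around a low, centrifugal force acts outward with Coriolis, so pressure-gradient force balances both:
(1/ρ)|∂P/∂n| = fV + V²/R  →  V² + fR·V − fR·V_g = 0
With fR = 1.33×10⁻⁴ × 989×10³ m = 132 m/s:
V = [−fR + √((fR)² + 4 fR V_g)]/2 = [−132 + √(132² + 4×132×12.3)]/2 = 11.3 m/s
Subgeostrophic (V < V_g = 12.3 m/s), as expected around a low.

11.3 m/s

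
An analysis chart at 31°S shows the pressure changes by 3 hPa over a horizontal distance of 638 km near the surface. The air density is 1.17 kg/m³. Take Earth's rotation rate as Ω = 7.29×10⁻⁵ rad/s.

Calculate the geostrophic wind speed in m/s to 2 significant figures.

Coriolis parameter at 31°S:
f = 2Ω sin φ = 2 × 7.29×10⁻⁵ × sin 31° = 7.51×10⁻⁵ s⁻¹
Pressure gradient: |∂P/∂n| = 300 Pa / 638000 m = 4.70×10⁻⁴ Pa/m
Geostrophic balance (pressure-gradient force = Coriolis force):
V_g = (1/(fρ)) |∂P/∂n| = 4.70×10⁻⁴ / (7.51×10⁻⁵ × 1.17) = 5.35 m/s

5.4 m/s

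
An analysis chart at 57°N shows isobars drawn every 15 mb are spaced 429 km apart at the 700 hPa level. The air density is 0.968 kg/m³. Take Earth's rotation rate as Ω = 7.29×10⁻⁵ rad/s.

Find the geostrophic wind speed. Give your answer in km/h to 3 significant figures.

Coriolis parameter at 57°N:
f = 2Ω sin φ = 2 × 7.29×10⁻⁵ × sin 57° = 1.22×10⁻⁴ s⁻¹
Pressure gradient: |∂P/∂n| = 1500 Pa / 429000 m = 3.50×10⁻³ Pa/m
Geostrophic balance (pressure-gradient force = Coriolis force):
V_g = (1/(fρ)) |∂P/∂n| = 3.50×10⁻³ / (1.22×10⁻⁴ × 0.968) = 29.5 m/s
Converting: 29.5 m/s × 3.6 = 106 km/h

106 km/h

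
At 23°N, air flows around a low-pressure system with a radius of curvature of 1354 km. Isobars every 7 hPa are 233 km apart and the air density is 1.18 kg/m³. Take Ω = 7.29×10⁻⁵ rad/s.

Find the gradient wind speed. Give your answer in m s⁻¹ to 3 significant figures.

Coriolis parameter at 23°N:
f = 2Ω sin φ = 2 × 7.29×10⁻⁵ × sin 23° = 5.70×10⁻⁵ s⁻¹
Pressure gradient: |∂P/∂n| = 700 Pa / 233000 m = 3.00×10⁻³ Pa/m
Geostrophic speed: V_g = |∂P/∂n|/(fρ) = 3.00×10⁻³/(5.70×10⁻⁵ × 1.18) = 44.7 m/s
Around a low, centrifugal force acts outward with Coriolis, so pressure-gradient force balances both:
(1/ρ)|∂P/∂n| = fV + V²/R  →  V² + fR·V − fR·V_g = 0
With fR = 5.70×10⁻⁵ × 1354×10³ m = 77.1 m/s:
V = [−fR + √((fR)² + 4 fR V_g)]/2 = [−77.1 + √(77.1² + 4×77.1×44.7)]/2 = 31.7 m/s
Subgeostrophic (V < V_g = 44.7 m/s), as expected around a low.

31.7 m s⁻¹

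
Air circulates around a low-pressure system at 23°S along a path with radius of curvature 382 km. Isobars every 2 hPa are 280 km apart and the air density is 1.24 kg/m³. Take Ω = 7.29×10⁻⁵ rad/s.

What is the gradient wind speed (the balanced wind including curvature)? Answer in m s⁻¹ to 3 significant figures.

Coriolis parameter at 23°S:
f = 2Ω sin φ = 2 × 7.29×10⁻⁵ × sin 23° = 5.70×10⁻⁵ s⁻¹
Pressure gradient: |∂P/∂n| = 200 Pa / 280000 m = 7.14×10⁻⁴ Pa/m
Geostrophic speed: V_g = |∂P/∂n|/(fρ) = 7.14×10⁻⁴/(5.70×10⁻⁵ × 1.24) = 10.1 m/s
Around a low, centrifugal force acts outward with Coriolis, so pressure-gradient force balances both:
(1/ρ)|∂P/∂n| = fV + V²/R  →  V² + fR·V − fR·V_g = 0
With fR = 5.70×10⁻⁵ × 382×10³ m = 21.8 m/s:
V = [−fR + √((fR)² + 4 fR V_g)]/2 = [−21.8 + √(21.8² + 4×21.8×10.1)]/2 = 7.52 m/s
Subgeostrophic (V < V_g = 10.1 m/s), as expected around a low.

7.52 m s⁻¹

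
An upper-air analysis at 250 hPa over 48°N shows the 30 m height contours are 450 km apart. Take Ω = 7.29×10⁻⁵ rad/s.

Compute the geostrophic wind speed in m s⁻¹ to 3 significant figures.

Coriolis parameter at 48°N:
f = 2Ω sin φ = 2 × 7.29×10⁻⁵ × sin 48° = 1.08×10⁻⁴ s⁻¹
Height gradient: |∂Z/∂n| = 30 m / 450000 m = 6.67×10⁻⁵
On a pressure surface, geostrophic balance gives V_g = (g/f)|∂Z/∂n|:
V_g = 9.81 × 6.67×10⁻⁵ / 1.08×10⁻⁴ = 6.04 m/s

6.04 m s⁻¹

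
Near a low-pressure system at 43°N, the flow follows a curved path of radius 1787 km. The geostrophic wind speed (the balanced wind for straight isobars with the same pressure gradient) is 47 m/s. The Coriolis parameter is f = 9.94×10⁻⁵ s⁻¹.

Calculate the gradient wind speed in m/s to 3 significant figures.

38.6 m/s

Around a low, centrifugal force acts outward with Coriolis, so pressure-gradient force balances both:
(1/ρ)|∂P/∂n| = fV + V²/R  →  V² + fR·V − fR·V_g = 0
With fR = 9.94×10⁻⁵ × 1787×10³ m = 178 m/s:
V = [−fR + √((fR)² + 4 fR V_g)]/2 = [−178 + √(178² + 4×178×47)]/2 = 38.6 m/s
Subgeostrophic (V < V_g = 47 m/s), as expected around a low.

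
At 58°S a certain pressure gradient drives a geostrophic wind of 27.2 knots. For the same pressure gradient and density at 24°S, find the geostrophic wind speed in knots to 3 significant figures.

56.7 knots

With the same pressure gradient and density, V_g ∝ 1/f ∝ 1/sin φ.
V₂ = V₁ · sin φ₁ / sin φ₂ = 27.2 × sin 58° / sin 24°
V₂ = 27.2 × 0.8480/0.4067 = 56.7 knots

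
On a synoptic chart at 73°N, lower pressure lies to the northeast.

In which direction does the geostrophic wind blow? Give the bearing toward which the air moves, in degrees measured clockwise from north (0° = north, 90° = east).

The pressure-gradient force points toward the northeast (bearing 045°).
Geostrophic balance: in the Northern Hemisphere the Coriolis force deflects motion to the right, so the geostrophic wind blows 90° to the right of the pressure-gradient force (low pressure on the left).
Rotating 045° by 90° clockwise gives 135° — the wind blows toward the southeast.

135°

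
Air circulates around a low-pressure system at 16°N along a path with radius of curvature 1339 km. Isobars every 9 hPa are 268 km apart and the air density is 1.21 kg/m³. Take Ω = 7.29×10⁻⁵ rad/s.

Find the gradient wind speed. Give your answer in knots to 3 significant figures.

77.2 knots

Coriolis parameter at 16°N:
f = 2Ω sin φ = 2 × 7.29×10⁻⁵ × sin 16° = 4.02×10⁻⁵ s⁻¹
Pressure gradient: |∂P/∂n| = 900 Pa / 268000 m = 3.36×10⁻³ Pa/m
Geostrophic speed: V_g = |∂P/∂n|/(fρ) = 3.36×10⁻³/(4.02×10⁻⁵ × 1.21) = 69.1 m/s
Around a low, centrifugal force acts outward with Coriolis, so pressure-gradient force balances both:
(1/ρ)|∂P/∂n| = fV + V²/R  →  V² + fR·V − fR·V_g = 0
With fR = 4.02×10⁻⁵ × 1339×10³ m = 53.8 m/s:
V = [−fR + √((fR)² + 4 fR V_g)]/2 = [−53.8 + √(53.8² + 4×53.8×69.1)]/2 = 39.7 m/s
Subgeostrophic (V < V_g = 69.1 m/s), as expected around a low.
Converting: 39.7 m/s × 1.944 = 77.2 knots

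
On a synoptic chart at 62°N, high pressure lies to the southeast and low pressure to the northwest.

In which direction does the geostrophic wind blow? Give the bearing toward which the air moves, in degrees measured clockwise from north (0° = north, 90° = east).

045°

The pressure-gradient force points toward the northwest (bearing 315°).
Geostrophic balance: in the Northern Hemisphere the Coriolis force deflects motion to the right, so the geostrophic wind blows 90° to the right of the pressure-gradient force (low pressure on the left).
Rotating 315° by 90° clockwise gives 045° — the wind blows toward the northeast.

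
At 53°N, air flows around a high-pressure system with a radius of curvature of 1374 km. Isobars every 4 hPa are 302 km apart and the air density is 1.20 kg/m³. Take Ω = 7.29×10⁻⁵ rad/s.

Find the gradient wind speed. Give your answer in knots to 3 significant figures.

Coriolis parameter at 53°N:
f = 2Ω sin φ = 2 × 7.29×10⁻⁵ × sin 53° = 1.16×10⁻⁴ s⁻¹
Pressure gradient: |∂P/∂n| = 400 Pa / 302000 m = 1.32×10⁻³ Pa/m
Geostrophic speed: V_g = |∂P/∂n|/(fρ) = 1.32×10⁻³/(1.16×10⁻⁴ × 1.20) = 9.48 m/s
Around a high, pressure-gradient force acts outward with centrifugal, so Coriolis balances both:
fV = (1/ρ)|∂P/∂n| + V²/R  →  V² − fR·V + fR·V_g = 0
With fR = 1.16×10⁻⁴ × 1374×10³ m = 160 m/s:
V = [fR − √((fR)² − 4 fR V_g)]/2 = [160 − √(160² − 4×160×9.48)]/2 = 10.1 m/s
Supergeostrophic (V > V_g = 9.48 m/s), as expected around a high.
Converting: 10.1 m/s × 1.944 = 19.7 knots

19.7 knots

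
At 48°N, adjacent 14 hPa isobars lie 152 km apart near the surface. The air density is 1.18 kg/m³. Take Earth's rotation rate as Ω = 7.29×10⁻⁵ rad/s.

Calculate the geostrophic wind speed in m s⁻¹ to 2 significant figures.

72 m s⁻¹

Coriolis parameter at 48°N:
f = 2Ω sin φ = 2 × 7.29×10⁻⁵ × sin 48° = 1.08×10⁻⁴ s⁻¹
Pressure gradient: |∂P/∂n| = 1400 Pa / 152000 m = 9.21×10⁻³ Pa/m
Geostrophic balance (pressure-gradient force = Coriolis force):
V_g = (1/(fρ)) |∂P/∂n| = 9.21×10⁻³ / (1.08×10⁻⁴ × 1.18) = 72.0 m/s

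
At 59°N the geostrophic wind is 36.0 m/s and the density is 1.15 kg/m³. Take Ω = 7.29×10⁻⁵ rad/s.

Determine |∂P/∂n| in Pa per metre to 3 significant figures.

Coriolis parameter at 59°N:
f = 2Ω sin φ = 2 × 7.29×10⁻⁵ × sin 59° = 1.25×10⁻⁴ s⁻¹
Geostrophic balance rearranged: |∂P/∂n| = f ρ V_g
|∂P/∂n| = 1.25×10⁻⁴ × 1.15 × 36.0 = 5.17×10⁻³ Pa/m

5.17×10⁻³ Pa/m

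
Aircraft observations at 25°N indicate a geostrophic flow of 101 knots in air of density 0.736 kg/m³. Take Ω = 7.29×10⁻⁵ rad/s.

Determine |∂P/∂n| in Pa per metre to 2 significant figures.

2.4×10⁻³ Pa/m

Coriolis parameter at 25°N:
f = 2Ω sin φ = 2 × 7.29×10⁻⁵ × sin 25° = 6.16×10⁻⁵ s⁻¹
Wind speed in SI: 101 knots = 52.0 m/s
Geostrophic balance rearranged: |∂P/∂n| = f ρ V_g
|∂P/∂n| = 6.16×10⁻⁵ × 0.736 × 52.0 = 2.36×10⁻³ Pa/m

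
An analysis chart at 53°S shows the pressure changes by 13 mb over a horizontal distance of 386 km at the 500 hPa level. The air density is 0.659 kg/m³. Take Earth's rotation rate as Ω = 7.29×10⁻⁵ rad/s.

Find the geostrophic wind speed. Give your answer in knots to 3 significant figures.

85.3 knots

Coriolis parameter at 53°S:
f = 2Ω sin φ = 2 × 7.29×10⁻⁵ × sin 53° = 1.16×10⁻⁴ s⁻¹
Pressure gradient: |∂P/∂n| = 1300 Pa / 386000 m = 3.37×10⁻³ Pa/m
Geostrophic balance (pressure-gradient force = Coriolis force):
V_g = (1/(fρ)) |∂P/∂n| = 3.37×10⁻³ / (1.16×10⁻⁴ × 0.659) = 43.9 m/s
Converting: 43.9 m/s × 1.944 = 85.3 knots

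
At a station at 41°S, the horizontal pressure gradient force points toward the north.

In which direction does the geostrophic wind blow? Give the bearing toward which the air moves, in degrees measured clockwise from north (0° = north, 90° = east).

The pressure-gradient force points toward the north (bearing 000°).
Geostrophic balance: in the Southern Hemisphere the Coriolis force deflects motion to the left, so the geostrophic wind blows 90° to the left of the pressure-gradient force (low pressure on the right).
Rotating 000° by 90° counterclockwise gives 270° — the wind blows toward the west.

270°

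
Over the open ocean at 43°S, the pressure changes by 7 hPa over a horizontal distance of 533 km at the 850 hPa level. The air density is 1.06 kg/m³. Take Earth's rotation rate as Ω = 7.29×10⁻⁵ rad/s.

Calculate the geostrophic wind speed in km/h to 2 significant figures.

Coriolis parameter at 43°S:
f = 2Ω sin φ = 2 × 7.29×10⁻⁵ × sin 43° = 9.94×10⁻⁵ s⁻¹
Pressure gradient: |∂P/∂n| = 700 Pa / 533000 m = 1.31×10⁻³ Pa/m
Geostrophic balance (pressure-gradient force = Coriolis force):
V_g = (1/(fρ)) |∂P/∂n| = 1.31×10⁻³ / (9.94×10⁻⁵ × 1.06) = 12.5 m/s
Converting: 12.5 m/s × 3.6 = 45 km/h

45 km/h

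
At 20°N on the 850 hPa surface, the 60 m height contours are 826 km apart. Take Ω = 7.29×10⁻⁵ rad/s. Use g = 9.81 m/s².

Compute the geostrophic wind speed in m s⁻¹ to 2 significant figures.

14 m s⁻¹

Coriolis parameter at 20°N:
f = 2Ω sin φ = 2 × 7.29×10⁻⁵ × sin 20° = 4.99×10⁻⁵ s⁻¹
Height gradient: |∂Z/∂n| = 60 m / 826000 m = 7.26×10⁻⁵
On a pressure surface, geostrophic balance gives V_g = (g/f)|∂Z/∂n|:
V_g = 9.81 × 7.26×10⁻⁵ / 4.99×10⁻⁵ = 14.3 m/s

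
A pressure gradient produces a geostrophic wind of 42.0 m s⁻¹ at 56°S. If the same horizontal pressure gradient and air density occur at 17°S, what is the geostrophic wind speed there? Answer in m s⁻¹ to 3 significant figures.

With the same pressure gradient and density, V_g ∝ 1/f ∝ 1/sin φ.
V₂ = V₁ · sin φ₁ / sin φ₂ = 42.0 × sin 56° / sin 17°
V₂ = 42.0 × 0.8290/0.2924 = 119 m s⁻¹

119 m s⁻¹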